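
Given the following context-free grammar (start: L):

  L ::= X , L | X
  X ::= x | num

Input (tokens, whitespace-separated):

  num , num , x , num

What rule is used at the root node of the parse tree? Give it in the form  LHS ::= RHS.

L ::= X , L

[L [X num] , [L [X num] , [L [X x] , [L [X num]]]]]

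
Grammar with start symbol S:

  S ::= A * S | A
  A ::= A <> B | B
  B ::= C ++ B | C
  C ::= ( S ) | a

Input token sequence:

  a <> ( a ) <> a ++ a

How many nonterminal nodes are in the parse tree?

16

[S [A [A [A [B [C a]]] <> [B [C ( [S [A [B [C a]]]] )]]] <> [B [C a] ++ [B [C a]]]]]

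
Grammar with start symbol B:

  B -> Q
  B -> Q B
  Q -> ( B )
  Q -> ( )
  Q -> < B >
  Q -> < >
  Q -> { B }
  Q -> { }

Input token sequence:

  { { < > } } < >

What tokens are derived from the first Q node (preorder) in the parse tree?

[B [Q { [B [Q { [B [Q < >]] }]] }] [B [Q < >]]]

{ { < > } }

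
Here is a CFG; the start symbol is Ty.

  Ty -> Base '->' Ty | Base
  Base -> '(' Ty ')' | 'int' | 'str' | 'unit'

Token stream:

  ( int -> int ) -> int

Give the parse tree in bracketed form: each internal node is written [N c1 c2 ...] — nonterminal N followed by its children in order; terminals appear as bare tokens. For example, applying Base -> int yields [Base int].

[Ty [Base ( [Ty [Base int] -> [Ty [Base int]]] )] -> [Ty [Base int]]]

Ty
Base -> Ty
( Ty ) -> Ty
( Base -> Ty ) -> Ty
( int -> Ty ) -> Ty
( int -> Base ) -> Ty
( int -> int ) -> Ty
( int -> int ) -> Base
( int -> int ) -> int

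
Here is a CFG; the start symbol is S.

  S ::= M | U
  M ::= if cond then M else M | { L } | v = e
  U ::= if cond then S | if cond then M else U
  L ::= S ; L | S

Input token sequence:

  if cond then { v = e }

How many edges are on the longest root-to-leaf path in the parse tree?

[S [U if cond then [S [M { [L [S [M v = e]]] }]]]]

7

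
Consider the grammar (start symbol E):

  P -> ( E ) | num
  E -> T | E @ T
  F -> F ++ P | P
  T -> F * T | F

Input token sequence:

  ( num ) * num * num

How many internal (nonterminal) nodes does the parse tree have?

14

[E [T [F [P ( [E [T [F [P num]]]] )]] * [T [F [P num]] * [T [F [P num]]]]]]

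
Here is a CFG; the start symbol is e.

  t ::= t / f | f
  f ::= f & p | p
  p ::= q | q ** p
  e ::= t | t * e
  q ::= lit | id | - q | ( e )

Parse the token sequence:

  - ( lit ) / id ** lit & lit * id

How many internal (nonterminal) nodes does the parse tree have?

25

[e [t [t [f [p [q - [q ( [e [t [f [p [q lit]]]]] )]]]]] / [f [f [p [q id] ** [p [q lit]]]] & [p [q lit]]]] * [e [t [f [p [q id]]]]]]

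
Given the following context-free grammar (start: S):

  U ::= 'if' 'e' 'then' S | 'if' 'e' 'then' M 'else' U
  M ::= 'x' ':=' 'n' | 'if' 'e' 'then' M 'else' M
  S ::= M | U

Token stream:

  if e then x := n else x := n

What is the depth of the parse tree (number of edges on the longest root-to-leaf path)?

3

[S [M if e then [M x := n] else [M x := n]]]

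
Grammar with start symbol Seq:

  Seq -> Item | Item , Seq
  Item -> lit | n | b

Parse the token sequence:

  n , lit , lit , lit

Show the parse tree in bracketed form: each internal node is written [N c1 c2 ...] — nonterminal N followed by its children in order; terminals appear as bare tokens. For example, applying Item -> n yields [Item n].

[Seq [Item n] , [Seq [Item lit] , [Seq [Item lit] , [Seq [Item lit]]]]]

Seq
Item , Seq
n , Seq
n , Item , Seq
n , lit , Seq
n , lit , Item , Seq
n , lit , lit , Seq
n , lit , lit , Item
n , lit , lit , lit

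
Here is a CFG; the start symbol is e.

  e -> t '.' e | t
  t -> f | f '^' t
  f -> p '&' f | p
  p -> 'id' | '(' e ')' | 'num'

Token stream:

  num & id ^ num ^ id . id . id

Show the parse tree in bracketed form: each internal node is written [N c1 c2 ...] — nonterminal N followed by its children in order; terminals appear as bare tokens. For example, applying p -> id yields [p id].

[e [t [f [p num] & [f [p id]]] ^ [t [f [p num]] ^ [t [f [p id]]]]] . [e [t [f [p id]]] . [e [t [f [p id]]]]]]

e
t . e
f ^ t . e
p & f ^ t . e
num & f ^ t . e
num & p ^ t . e
num & id ^ t . e
num & id ^ f ^ t . e
num & id ^ p ^ t . e
num & id ^ num ^ t . e
num & id ^ num ^ f . e
num & id ^ num ^ p . e
num & id ^ num ^ id . e
num & id ^ num ^ id . t . e
num & id ^ num ^ id . f . e
num & id ^ num ^ id . p . e
num & id ^ num ^ id . id . e
num & id ^ num ^ id . id . t
num & id ^ num ^ id . id . f
num & id ^ num ^ id . id . p
num & id ^ num ^ id . id . id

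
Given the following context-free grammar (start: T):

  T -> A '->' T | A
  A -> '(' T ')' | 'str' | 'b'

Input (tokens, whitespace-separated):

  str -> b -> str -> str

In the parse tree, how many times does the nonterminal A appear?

[T [A str] -> [T [A b] -> [T [A str] -> [T [A str]]]]]

4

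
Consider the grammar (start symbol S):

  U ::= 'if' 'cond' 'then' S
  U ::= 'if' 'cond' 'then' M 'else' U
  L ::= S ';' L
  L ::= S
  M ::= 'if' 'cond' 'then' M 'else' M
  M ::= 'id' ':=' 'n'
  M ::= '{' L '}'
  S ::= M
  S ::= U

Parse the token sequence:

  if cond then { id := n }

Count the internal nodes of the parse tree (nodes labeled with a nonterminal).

[S [U if cond then [S [M { [L [S [M id := n]]] }]]]]

7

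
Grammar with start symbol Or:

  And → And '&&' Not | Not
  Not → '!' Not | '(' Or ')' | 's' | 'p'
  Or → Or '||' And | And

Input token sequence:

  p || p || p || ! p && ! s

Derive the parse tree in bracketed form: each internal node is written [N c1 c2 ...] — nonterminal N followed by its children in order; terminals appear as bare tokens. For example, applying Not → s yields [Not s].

[Or [Or [Or [Or [And [Not p]]] || [And [Not p]]] || [And [Not p]]] || [And [And [Not ! [Not p]]] && [Not ! [Not s]]]]

Or
Or || And
Or || And || And
Or || And || And || And
And || And || And || And
Not || And || And || And
p || And || And || And
p || Not || And || And
p || p || And || And
p || p || Not || And
p || p || p || And
p || p || p || And && Not
p || p || p || Not && Not
p || p || p || ! Not && Not
p || p || p || ! p && Not
p || p || p || ! p && ! Not
p || p || p || ! p && ! s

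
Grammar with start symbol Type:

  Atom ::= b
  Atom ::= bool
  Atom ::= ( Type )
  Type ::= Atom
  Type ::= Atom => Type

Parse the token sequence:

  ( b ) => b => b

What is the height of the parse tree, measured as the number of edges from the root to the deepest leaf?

4

[Type [Atom ( [Type [Atom b]] )] => [Type [Atom b] => [Type [Atom b]]]]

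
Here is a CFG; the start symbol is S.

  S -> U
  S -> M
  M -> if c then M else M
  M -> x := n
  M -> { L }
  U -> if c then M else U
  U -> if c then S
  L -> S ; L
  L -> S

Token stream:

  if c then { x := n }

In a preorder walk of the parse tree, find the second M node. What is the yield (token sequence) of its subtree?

x := n

[S [U if c then [S [M { [L [S [M x := n]]] }]]]]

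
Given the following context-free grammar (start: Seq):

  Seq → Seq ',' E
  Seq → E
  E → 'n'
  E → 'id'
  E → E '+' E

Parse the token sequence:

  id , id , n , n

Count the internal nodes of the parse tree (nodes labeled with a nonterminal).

8

[Seq [Seq [Seq [Seq [E id]] , [E id]] , [E n]] , [E n]]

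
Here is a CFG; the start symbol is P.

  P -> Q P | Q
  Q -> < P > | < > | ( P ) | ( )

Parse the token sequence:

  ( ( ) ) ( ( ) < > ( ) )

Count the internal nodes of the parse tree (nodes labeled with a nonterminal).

12

[P [Q ( [P [Q ( )]] )] [P [Q ( [P [Q ( )] [P [Q < >] [P [Q ( )]]]] )]]]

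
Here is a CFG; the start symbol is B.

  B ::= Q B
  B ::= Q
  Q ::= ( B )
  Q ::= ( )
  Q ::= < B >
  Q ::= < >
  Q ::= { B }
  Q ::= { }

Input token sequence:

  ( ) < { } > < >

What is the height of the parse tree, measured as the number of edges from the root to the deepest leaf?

[B [Q ( )] [B [Q < [B [Q { }]] >] [B [Q < >]]]]

5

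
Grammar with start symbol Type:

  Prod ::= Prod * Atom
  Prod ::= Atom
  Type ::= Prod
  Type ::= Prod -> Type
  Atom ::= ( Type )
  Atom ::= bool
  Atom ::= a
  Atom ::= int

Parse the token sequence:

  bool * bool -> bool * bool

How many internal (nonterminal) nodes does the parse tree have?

[Type [Prod [Prod [Atom bool]] * [Atom bool]] -> [Type [Prod [Prod [Atom bool]] * [Atom bool]]]]

10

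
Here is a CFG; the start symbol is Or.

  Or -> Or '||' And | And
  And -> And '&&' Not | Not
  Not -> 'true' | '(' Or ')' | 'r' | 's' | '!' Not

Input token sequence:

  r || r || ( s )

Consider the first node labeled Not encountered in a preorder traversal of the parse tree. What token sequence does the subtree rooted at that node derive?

r

[Or [Or [Or [And [Not r]]] || [And [Not r]]] || [And [Not ( [Or [And [Not s]]] )]]]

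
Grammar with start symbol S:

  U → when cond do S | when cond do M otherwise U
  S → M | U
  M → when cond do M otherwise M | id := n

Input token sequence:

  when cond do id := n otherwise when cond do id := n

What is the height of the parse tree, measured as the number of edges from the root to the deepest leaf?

5

[S [U when cond do [M id := n] otherwise [U when cond do [S [M id := n]]]]]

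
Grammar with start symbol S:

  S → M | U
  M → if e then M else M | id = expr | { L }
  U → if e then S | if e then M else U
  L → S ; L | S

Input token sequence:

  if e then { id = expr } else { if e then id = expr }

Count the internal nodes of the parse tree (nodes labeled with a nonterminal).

[S [M if e then [M { [L [S [M id = expr]]] }] else [M { [L [S [U if e then [S [M id = expr]]]]] }]]]

12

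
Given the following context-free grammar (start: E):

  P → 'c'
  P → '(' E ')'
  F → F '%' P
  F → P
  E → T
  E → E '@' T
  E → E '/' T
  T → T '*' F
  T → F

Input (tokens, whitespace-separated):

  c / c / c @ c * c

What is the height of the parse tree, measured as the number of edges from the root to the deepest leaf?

7

[E [E [E [E [T [F [P c]]]] / [T [F [P c]]]] / [T [F [P c]]]] @ [T [T [F [P c]]] * [F [P c]]]]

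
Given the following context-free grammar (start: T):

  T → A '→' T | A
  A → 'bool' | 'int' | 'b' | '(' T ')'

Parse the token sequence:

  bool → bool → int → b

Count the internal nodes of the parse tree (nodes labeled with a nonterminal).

[T [A bool] → [T [A bool] → [T [A int] → [T [A b]]]]]

8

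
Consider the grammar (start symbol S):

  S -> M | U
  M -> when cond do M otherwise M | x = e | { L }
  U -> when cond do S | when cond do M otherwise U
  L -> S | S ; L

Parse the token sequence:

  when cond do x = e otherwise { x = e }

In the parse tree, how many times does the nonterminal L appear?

1

[S [M when cond do [M x = e] otherwise [M { [L [S [M x = e]]] }]]]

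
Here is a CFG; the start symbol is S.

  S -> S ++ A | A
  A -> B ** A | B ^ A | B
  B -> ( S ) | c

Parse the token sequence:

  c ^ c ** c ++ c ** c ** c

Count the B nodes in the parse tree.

6

[S [S [A [B c] ^ [A [B c] ** [A [B c]]]]] ++ [A [B c] ** [A [B c] ** [A [B c]]]]]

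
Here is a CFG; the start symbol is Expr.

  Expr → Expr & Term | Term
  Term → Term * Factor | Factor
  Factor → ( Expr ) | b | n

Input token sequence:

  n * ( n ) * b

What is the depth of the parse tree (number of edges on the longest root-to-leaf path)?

7

[Expr [Term [Term [Term [Factor n]] * [Factor ( [Expr [Term [Factor n]]] )]] * [Factor b]]]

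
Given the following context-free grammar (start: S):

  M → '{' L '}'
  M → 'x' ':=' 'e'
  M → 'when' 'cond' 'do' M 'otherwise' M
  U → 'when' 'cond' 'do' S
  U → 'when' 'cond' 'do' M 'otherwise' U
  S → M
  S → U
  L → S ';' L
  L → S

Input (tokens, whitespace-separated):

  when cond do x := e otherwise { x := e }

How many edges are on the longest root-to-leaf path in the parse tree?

[S [M when cond do [M x := e] otherwise [M { [L [S [M x := e]]] }]]]

6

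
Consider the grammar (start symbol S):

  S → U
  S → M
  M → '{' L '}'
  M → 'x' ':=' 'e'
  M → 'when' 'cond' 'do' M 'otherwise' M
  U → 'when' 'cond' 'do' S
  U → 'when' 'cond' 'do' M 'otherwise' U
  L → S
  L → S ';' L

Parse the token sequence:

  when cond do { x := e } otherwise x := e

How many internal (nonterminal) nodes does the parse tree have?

[S [M when cond do [M { [L [S [M x := e]]] }] otherwise [M x := e]]]

7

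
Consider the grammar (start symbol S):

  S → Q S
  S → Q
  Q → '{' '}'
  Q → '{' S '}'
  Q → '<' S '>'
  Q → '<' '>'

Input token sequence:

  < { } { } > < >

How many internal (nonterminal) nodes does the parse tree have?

[S [Q < [S [Q { }] [S [Q { }]]] >] [S [Q < >]]]

8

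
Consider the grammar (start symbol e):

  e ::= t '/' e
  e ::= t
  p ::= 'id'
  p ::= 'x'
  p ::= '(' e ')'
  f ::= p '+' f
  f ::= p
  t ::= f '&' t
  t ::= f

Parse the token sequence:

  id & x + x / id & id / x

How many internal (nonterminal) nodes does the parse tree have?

[e [t [f [p id]] & [t [f [p x] + [f [p x]]]]] / [e [t [f [p id]] & [t [f [p id]]]] / [e [t [f [p x]]]]]]

20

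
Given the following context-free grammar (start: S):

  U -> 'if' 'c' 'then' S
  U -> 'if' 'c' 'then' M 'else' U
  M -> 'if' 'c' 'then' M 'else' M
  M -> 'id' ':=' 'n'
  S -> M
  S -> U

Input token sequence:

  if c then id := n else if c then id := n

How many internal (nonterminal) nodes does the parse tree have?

6

[S [U if c then [M id := n] else [U if c then [S [M id := n]]]]]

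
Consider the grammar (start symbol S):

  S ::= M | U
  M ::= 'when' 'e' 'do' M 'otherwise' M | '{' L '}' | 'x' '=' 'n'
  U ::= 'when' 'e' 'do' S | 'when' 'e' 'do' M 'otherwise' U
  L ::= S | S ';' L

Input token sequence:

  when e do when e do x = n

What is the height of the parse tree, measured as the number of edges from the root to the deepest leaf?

[S [U when e do [S [U when e do [S [M x = n]]]]]]

6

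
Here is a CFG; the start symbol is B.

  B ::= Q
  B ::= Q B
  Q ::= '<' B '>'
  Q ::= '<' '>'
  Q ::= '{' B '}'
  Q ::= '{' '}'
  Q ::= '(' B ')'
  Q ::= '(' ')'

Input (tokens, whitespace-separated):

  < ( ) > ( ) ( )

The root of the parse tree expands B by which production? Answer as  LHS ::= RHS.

[B [Q < [B [Q ( )]] >] [B [Q ( )] [B [Q ( )]]]]

B ::= Q B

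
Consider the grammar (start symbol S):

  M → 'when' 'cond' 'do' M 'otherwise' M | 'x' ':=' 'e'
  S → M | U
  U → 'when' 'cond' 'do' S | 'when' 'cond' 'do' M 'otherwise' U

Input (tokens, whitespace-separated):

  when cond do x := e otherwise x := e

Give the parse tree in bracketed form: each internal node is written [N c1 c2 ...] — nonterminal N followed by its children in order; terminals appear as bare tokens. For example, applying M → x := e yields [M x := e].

[S [M when cond do [M x := e] otherwise [M x := e]]]

S
M
when cond do M otherwise M
when cond do x := e otherwise M
when cond do x := e otherwise x := e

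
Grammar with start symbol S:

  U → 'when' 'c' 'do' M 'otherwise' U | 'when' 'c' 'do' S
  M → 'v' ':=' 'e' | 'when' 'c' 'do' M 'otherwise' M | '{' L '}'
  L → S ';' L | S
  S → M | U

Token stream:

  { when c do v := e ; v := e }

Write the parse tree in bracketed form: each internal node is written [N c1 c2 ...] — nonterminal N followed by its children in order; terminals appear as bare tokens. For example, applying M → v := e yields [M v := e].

S
M
{ L }
{ S ; L }
{ U ; L }
{ when c do S ; L }
{ when c do M ; L }
{ when c do v := e ; L }
{ when c do v := e ; S }
{ when c do v := e ; M }
{ when c do v := e ; v := e }

[S [M { [L [S [U when c do [S [M v := e]]]] ; [L [S [M v := e]]]] }]]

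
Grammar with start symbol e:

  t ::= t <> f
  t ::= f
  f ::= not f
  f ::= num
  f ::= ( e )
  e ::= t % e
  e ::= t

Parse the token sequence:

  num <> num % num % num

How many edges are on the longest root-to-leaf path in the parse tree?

5

[e [t [t [f num]] <> [f num]] % [e [t [f num]] % [e [t [f num]]]]]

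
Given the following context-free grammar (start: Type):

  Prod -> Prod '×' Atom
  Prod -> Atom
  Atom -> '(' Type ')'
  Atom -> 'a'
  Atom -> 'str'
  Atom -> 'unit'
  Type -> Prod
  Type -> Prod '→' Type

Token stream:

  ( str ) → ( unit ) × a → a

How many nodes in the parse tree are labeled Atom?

[Type [Prod [Atom ( [Type [Prod [Atom str]]] )]] → [Type [Prod [Prod [Atom ( [Type [Prod [Atom unit]]] )]] × [Atom a]] → [Type [Prod [Atom a]]]]]

6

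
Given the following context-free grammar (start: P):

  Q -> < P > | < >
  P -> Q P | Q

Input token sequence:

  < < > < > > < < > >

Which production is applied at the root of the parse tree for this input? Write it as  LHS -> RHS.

P -> Q P

[P [Q < [P [Q < >] [P [Q < >]]] >] [P [Q < [P [Q < >]] >]]]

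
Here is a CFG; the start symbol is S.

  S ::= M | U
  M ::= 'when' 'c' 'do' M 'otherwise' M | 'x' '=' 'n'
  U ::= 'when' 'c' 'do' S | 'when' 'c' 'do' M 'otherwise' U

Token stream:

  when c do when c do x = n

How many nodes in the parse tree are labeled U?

2

[S [U when c do [S [U when c do [S [M x = n]]]]]]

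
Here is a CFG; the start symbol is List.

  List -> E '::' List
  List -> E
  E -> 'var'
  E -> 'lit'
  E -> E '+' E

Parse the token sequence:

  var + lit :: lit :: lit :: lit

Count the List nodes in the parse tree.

4

[List [E [E var] + [E lit]] :: [List [E lit] :: [List [E lit] :: [List [E lit]]]]]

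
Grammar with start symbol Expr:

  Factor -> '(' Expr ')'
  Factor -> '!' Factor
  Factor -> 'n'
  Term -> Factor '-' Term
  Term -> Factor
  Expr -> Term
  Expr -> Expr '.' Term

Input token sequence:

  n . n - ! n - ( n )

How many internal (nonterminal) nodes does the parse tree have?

[Expr [Expr [Term [Factor n]]] . [Term [Factor n] - [Term [Factor ! [Factor n]] - [Term [Factor ( [Expr [Term [Factor n]]] )]]]]]

14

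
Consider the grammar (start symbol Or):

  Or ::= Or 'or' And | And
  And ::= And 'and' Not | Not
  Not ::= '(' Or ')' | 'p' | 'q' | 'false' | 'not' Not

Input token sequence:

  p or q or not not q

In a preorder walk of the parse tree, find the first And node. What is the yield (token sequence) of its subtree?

[Or [Or [Or [And [Not p]]] or [And [Not q]]] or [And [Not not [Not not [Not q]]]]]

p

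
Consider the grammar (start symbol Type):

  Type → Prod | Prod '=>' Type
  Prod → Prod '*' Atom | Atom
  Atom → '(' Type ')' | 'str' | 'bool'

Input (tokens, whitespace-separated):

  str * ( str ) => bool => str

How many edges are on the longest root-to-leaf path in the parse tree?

6

[Type [Prod [Prod [Atom str]] * [Atom ( [Type [Prod [Atom str]]] )]] => [Type [Prod [Atom bool]] => [Type [Prod [Atom str]]]]]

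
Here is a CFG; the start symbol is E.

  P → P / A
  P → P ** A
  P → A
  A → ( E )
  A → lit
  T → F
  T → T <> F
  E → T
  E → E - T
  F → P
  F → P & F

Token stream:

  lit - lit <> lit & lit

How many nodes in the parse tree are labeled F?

[E [E [T [F [P [A lit]]]]] - [T [T [F [P [A lit]]]] <> [F [P [A lit]] & [F [P [A lit]]]]]]

4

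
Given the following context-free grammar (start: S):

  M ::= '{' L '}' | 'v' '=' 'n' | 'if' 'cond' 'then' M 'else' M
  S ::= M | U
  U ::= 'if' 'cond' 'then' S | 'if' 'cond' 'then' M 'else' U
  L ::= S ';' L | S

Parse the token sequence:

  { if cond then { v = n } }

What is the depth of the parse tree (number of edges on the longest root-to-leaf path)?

10

[S [M { [L [S [U if cond then [S [M { [L [S [M v = n]]] }]]]]] }]]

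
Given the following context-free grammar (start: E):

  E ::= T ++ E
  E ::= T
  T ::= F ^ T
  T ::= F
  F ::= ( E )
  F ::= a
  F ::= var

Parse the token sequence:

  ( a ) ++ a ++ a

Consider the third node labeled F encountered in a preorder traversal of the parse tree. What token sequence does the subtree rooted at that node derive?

[E [T [F ( [E [T [F a]]] )]] ++ [E [T [F a]] ++ [E [T [F a]]]]]

a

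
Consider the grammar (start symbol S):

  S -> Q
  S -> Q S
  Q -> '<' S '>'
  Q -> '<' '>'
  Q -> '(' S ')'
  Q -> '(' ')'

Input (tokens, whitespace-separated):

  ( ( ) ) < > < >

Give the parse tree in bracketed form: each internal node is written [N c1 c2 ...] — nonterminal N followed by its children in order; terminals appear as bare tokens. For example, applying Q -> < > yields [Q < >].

[S [Q ( [S [Q ( )]] )] [S [Q < >] [S [Q < >]]]]

S
Q S
( S ) S
( Q ) S
( ( ) ) S
( ( ) ) Q S
( ( ) ) < > S
( ( ) ) < > Q
( ( ) ) < > < >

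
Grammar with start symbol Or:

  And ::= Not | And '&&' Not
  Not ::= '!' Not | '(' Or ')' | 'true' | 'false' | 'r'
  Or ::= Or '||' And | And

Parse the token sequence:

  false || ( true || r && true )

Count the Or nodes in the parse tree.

[Or [Or [And [Not false]]] || [And [Not ( [Or [Or [And [Not true]]] || [And [And [Not r]] && [Not true]]] )]]]

4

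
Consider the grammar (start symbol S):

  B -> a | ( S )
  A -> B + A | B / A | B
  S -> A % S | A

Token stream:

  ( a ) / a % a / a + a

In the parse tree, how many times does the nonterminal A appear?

[S [A [B ( [S [A [B a]]] )] / [A [B a]]] % [S [A [B a] / [A [B a] + [A [B a]]]]]]

6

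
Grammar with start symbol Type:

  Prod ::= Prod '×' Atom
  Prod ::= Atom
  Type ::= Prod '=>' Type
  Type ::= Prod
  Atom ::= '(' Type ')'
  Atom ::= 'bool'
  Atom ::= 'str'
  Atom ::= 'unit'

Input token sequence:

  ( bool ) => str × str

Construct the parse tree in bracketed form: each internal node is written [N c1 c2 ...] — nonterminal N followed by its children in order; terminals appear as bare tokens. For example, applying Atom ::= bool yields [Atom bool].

Type
Prod => Type
Atom => Type
( Type ) => Type
( Prod ) => Type
( Atom ) => Type
( bool ) => Type
( bool ) => Prod
( bool ) => Prod × Atom
( bool ) => Atom × Atom
( bool ) => str × Atom
( bool ) => str × str

[Type [Prod [Atom ( [Type [Prod [Atom bool]]] )]] => [Type [Prod [Prod [Atom str]] × [Atom str]]]]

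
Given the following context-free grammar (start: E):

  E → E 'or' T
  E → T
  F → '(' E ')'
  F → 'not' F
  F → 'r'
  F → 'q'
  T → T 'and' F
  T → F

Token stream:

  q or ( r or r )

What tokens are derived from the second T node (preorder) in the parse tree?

[E [E [T [F q]]] or [T [F ( [E [E [T [F r]]] or [T [F r]]] )]]]

( r or r )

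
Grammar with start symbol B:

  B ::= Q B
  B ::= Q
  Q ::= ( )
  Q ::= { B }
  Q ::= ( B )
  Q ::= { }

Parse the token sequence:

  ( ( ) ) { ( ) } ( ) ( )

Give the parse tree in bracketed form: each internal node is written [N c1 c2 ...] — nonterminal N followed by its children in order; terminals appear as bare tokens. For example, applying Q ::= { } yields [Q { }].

[B [Q ( [B [Q ( )]] )] [B [Q { [B [Q ( )]] }] [B [Q ( )] [B [Q ( )]]]]]

B
Q B
( B ) B
( Q ) B
( ( ) ) B
( ( ) ) Q B
( ( ) ) { B } B
( ( ) ) { Q } B
( ( ) ) { ( ) } B
( ( ) ) { ( ) } Q B
( ( ) ) { ( ) } ( ) B
( ( ) ) { ( ) } ( ) Q
( ( ) ) { ( ) } ( ) ( )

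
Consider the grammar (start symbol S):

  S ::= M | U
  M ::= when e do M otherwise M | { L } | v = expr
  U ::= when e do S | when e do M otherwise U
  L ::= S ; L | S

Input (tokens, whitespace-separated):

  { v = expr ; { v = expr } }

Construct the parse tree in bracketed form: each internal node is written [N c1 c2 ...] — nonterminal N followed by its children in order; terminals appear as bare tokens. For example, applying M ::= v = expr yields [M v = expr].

[S [M { [L [S [M v = expr]] ; [L [S [M { [L [S [M v = expr]]] }]]]] }]]

S
M
{ L }
{ S ; L }
{ M ; L }
{ v = expr ; L }
{ v = expr ; S }
{ v = expr ; M }
{ v = expr ; { L } }
{ v = expr ; { S } }
{ v = expr ; { M } }
{ v = expr ; { v = expr } }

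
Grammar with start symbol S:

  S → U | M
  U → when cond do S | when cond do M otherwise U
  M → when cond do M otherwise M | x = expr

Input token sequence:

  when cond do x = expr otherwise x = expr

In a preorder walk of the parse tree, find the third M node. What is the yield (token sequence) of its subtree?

[S [M when cond do [M x = expr] otherwise [M x = expr]]]

x = expr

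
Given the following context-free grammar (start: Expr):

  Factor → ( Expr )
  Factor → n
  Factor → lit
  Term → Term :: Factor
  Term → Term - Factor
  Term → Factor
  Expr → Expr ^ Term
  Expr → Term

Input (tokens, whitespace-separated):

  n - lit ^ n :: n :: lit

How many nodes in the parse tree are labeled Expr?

[Expr [Expr [Term [Term [Factor n]] - [Factor lit]]] ^ [Term [Term [Term [Factor n]] :: [Factor n]] :: [Factor lit]]]

2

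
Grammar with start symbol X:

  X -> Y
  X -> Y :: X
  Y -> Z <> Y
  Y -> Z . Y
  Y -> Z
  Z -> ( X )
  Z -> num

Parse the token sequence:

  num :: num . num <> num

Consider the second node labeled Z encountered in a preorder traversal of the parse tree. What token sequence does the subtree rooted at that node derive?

[X [Y [Z num]] :: [X [Y [Z num] . [Y [Z num] <> [Y [Z num]]]]]]

num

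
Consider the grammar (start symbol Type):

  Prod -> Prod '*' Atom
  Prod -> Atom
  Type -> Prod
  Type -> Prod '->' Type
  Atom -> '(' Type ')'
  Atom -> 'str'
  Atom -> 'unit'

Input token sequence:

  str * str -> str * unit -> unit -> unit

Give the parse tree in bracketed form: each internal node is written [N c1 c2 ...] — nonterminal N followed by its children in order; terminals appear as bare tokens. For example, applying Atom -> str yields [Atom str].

[Type [Prod [Prod [Atom str]] * [Atom str]] -> [Type [Prod [Prod [Atom str]] * [Atom unit]] -> [Type [Prod [Atom unit]] -> [Type [Prod [Atom unit]]]]]]

Type
Prod -> Type
Prod * Atom -> Type
Atom * Atom -> Type
str * Atom -> Type
str * str -> Type
str * str -> Prod -> Type
str * str -> Prod * Atom -> Type
str * str -> Atom * Atom -> Type
str * str -> str * Atom -> Type
str * str -> str * unit -> Type
str * str -> str * unit -> Prod -> Type
str * str -> str * unit -> Atom -> Type
str * str -> str * unit -> unit -> Type
str * str -> str * unit -> unit -> Prod
str * str -> str * unit -> unit -> Atom
str * str -> str * unit -> unit -> unit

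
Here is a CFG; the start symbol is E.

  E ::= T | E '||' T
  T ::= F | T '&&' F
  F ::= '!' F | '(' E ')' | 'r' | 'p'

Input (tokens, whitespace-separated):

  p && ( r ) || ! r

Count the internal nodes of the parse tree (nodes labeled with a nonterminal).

12

[E [E [T [T [F p]] && [F ( [E [T [F r]]] )]]] || [T [F ! [F r]]]]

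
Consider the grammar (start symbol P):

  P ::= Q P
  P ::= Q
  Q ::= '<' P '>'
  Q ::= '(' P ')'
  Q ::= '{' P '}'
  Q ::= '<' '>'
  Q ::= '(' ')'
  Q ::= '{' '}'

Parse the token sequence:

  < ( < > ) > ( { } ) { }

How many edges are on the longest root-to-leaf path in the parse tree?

[P [Q < [P [Q ( [P [Q < >]] )]] >] [P [Q ( [P [Q { }]] )] [P [Q { }]]]]

6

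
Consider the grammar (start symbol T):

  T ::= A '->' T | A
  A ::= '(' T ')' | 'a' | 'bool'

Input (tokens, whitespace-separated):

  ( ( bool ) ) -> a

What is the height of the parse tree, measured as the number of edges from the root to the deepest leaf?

[T [A ( [T [A ( [T [A bool]] )]] )] -> [T [A a]]]

6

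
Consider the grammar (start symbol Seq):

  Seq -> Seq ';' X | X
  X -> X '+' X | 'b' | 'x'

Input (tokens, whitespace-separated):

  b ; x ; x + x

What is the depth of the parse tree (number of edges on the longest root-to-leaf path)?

[Seq [Seq [Seq [X b]] ; [X x]] ; [X [X x] + [X x]]]

4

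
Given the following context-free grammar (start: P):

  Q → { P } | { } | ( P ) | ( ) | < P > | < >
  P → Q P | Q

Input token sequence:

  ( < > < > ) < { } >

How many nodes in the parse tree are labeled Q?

5

[P [Q ( [P [Q < >] [P [Q < >]]] )] [P [Q < [P [Q { }]] >]]]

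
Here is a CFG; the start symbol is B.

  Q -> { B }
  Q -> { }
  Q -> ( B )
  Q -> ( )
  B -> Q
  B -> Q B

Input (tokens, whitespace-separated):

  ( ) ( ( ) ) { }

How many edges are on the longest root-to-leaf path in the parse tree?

[B [Q ( )] [B [Q ( [B [Q ( )]] )] [B [Q { }]]]]

5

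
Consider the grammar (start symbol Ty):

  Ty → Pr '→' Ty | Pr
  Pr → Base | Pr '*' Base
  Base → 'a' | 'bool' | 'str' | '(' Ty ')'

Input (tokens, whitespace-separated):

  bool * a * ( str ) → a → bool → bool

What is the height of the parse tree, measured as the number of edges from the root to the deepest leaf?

6

[Ty [Pr [Pr [Pr [Base bool]] * [Base a]] * [Base ( [Ty [Pr [Base str]]] )]] → [Ty [Pr [Base a]] → [Ty [Pr [Base bool]] → [Ty [Pr [Base bool]]]]]]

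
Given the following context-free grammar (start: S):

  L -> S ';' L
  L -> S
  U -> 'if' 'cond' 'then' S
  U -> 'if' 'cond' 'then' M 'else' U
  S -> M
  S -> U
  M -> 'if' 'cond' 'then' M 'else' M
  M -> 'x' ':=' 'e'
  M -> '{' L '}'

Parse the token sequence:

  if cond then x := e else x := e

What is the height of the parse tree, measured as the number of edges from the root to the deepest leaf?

[S [M if cond then [M x := e] else [M x := e]]]

3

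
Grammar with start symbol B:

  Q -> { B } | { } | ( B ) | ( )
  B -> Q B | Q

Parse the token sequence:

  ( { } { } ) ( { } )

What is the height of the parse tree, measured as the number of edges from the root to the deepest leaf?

5

[B [Q ( [B [Q { }] [B [Q { }]]] )] [B [Q ( [B [Q { }]] )]]]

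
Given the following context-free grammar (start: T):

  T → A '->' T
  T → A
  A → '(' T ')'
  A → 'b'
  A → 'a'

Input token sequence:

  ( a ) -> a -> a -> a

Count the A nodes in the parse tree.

5

[T [A ( [T [A a]] )] -> [T [A a] -> [T [A a] -> [T [A a]]]]]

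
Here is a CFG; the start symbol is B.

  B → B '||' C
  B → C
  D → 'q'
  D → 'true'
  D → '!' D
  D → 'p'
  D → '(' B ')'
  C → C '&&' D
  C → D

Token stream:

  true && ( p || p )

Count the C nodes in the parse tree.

4

[B [C [C [D true]] && [D ( [B [B [C [D p]]] || [C [D p]]] )]]]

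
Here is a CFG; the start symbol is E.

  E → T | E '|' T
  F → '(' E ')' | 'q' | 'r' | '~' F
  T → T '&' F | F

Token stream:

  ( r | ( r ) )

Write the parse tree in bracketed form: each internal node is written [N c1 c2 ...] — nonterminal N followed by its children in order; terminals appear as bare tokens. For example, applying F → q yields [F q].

E
T
F
( E )
( E | T )
( T | T )
( F | T )
( r | T )
( r | F )
( r | ( E ) )
( r | ( T ) )
( r | ( F ) )
( r | ( r ) )

[E [T [F ( [E [E [T [F r]]] | [T [F ( [E [T [F r]]] )]]] )]]]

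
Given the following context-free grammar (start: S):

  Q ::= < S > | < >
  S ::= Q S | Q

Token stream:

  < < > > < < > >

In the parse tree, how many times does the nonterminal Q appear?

[S [Q < [S [Q < >]] >] [S [Q < [S [Q < >]] >]]]

4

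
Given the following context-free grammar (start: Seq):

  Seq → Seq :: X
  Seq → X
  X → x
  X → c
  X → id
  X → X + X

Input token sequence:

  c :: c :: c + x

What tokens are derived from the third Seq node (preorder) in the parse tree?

[Seq [Seq [Seq [X c]] :: [X c]] :: [X [X c] + [X x]]]

c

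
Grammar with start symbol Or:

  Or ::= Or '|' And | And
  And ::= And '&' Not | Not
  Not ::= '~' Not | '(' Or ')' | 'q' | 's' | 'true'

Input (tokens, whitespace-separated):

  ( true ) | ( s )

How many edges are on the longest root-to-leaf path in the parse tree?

7

[Or [Or [And [Not ( [Or [And [Not true]]] )]]] | [And [Not ( [Or [And [Not s]]] )]]]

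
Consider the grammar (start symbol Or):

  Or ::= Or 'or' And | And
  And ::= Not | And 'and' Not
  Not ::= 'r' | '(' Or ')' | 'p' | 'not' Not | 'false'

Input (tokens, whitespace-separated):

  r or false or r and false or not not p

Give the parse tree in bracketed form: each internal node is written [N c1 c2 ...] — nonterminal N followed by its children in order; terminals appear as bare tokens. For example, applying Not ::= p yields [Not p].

Or
Or or And
Or or And or And
Or or And or And or And
And or And or And or And
Not or And or And or And
r or And or And or And
r or Not or And or And
r or false or And or And
r or false or And and Not or And
r or false or Not and Not or And
r or false or r and Not or And
r or false or r and false or And
r or false or r and false or Not
r or false or r and false or not Not
r or false or r and false or not not Not
r or false or r and false or not not p

[Or [Or [Or [Or [And [Not r]]] or [And [Not false]]] or [And [And [Not r]] and [Not false]]] or [And [Not not [Not not [Not p]]]]]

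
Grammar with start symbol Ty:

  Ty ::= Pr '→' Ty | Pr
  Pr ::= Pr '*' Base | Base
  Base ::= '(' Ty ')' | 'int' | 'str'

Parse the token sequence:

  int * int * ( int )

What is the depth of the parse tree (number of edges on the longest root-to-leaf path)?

6

[Ty [Pr [Pr [Pr [Base int]] * [Base int]] * [Base ( [Ty [Pr [Base int]]] )]]]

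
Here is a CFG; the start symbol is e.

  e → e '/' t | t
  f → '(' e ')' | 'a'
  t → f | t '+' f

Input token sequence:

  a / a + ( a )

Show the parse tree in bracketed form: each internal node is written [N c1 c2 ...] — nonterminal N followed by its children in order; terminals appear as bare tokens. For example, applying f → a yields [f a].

[e [e [t [f a]]] / [t [t [f a]] + [f ( [e [t [f a]]] )]]]

e
e / t
t / t
f / t
a / t
a / t + f
a / f + f
a / a + f
a / a + ( e )
a / a + ( t )
a / a + ( f )
a / a + ( a )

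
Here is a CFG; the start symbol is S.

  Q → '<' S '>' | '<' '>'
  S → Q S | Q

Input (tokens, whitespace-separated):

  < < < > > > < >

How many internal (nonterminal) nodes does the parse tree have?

[S [Q < [S [Q < [S [Q < >]] >]] >] [S [Q < >]]]

8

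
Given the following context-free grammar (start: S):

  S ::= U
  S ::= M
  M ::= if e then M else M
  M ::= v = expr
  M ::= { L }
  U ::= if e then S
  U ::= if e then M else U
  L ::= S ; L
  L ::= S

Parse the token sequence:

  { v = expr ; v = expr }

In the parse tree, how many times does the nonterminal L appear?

[S [M { [L [S [M v = expr]] ; [L [S [M v = expr]]]] }]]

2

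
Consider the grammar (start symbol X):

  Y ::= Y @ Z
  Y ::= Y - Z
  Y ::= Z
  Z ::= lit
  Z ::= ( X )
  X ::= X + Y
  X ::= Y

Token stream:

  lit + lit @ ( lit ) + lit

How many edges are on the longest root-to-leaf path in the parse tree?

7

[X [X [X [Y [Z lit]]] + [Y [Y [Z lit]] @ [Z ( [X [Y [Z lit]]] )]]] + [Y [Z lit]]]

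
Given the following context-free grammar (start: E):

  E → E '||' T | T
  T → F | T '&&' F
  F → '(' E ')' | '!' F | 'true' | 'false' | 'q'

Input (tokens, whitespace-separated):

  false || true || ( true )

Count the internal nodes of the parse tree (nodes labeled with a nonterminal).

12

[E [E [E [T [F false]]] || [T [F true]]] || [T [F ( [E [T [F true]]] )]]]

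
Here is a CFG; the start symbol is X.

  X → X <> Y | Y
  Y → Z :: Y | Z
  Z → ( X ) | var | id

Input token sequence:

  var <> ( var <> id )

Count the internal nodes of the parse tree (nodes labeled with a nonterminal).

[X [X [Y [Z var]]] <> [Y [Z ( [X [X [Y [Z var]]] <> [Y [Z id]]] )]]]

12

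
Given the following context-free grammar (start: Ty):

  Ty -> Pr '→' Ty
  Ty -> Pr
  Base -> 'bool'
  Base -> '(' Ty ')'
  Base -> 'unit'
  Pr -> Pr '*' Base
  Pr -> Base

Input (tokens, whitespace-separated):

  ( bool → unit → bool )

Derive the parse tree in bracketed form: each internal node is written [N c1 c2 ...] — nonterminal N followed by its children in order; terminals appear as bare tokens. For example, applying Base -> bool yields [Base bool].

Ty
Pr
Base
( Ty )
( Pr → Ty )
( Base → Ty )
( bool → Ty )
( bool → Pr → Ty )
( bool → Base → Ty )
( bool → unit → Ty )
( bool → unit → Pr )
( bool → unit → Base )
( bool → unit → bool )

[Ty [Pr [Base ( [Ty [Pr [Base bool]] → [Ty [Pr [Base unit]] → [Ty [Pr [Base bool]]]]] )]]]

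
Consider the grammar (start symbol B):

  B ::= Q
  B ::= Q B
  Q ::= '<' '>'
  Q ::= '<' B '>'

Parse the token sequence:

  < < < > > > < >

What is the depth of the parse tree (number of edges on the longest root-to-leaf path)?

6

[B [Q < [B [Q < [B [Q < >]] >]] >] [B [Q < >]]]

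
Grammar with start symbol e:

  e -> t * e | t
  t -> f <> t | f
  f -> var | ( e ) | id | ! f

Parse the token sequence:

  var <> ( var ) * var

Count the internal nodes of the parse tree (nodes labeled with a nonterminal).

[e [t [f var] <> [t [f ( [e [t [f var]]] )]]] * [e [t [f var]]]]

11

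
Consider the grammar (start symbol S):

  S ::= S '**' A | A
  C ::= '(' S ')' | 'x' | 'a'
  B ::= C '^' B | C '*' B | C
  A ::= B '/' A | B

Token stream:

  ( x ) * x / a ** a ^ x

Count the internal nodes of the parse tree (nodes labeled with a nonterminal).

19

[S [S [A [B [C ( [S [A [B [C x]]]] )] * [B [C x]]] / [A [B [C a]]]]] ** [A [B [C a] ^ [B [C x]]]]]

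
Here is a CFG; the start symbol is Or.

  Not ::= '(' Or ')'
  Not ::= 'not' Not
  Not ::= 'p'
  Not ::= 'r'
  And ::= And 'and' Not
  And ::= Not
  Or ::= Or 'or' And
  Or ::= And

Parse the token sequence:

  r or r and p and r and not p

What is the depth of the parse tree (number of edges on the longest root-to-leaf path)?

[Or [Or [And [Not r]]] or [And [And [And [And [Not r]] and [Not p]] and [Not r]] and [Not not [Not p]]]]

6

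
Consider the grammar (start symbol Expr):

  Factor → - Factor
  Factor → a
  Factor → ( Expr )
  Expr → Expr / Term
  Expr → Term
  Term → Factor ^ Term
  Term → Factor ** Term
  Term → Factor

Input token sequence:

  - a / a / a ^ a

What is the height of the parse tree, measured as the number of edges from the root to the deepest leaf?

6

[Expr [Expr [Expr [Term [Factor - [Factor a]]]] / [Term [Factor a]]] / [Term [Factor a] ^ [Term [Factor a]]]]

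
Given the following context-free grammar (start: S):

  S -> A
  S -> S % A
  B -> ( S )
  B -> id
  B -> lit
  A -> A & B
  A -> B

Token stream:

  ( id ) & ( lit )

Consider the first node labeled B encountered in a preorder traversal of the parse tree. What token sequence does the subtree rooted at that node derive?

[S [A [A [B ( [S [A [B id]]] )]] & [B ( [S [A [B lit]]] )]]]

( id )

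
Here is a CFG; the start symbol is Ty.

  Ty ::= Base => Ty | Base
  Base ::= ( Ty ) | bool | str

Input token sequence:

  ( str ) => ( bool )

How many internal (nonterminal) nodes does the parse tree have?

8

[Ty [Base ( [Ty [Base str]] )] => [Ty [Base ( [Ty [Base bool]] )]]]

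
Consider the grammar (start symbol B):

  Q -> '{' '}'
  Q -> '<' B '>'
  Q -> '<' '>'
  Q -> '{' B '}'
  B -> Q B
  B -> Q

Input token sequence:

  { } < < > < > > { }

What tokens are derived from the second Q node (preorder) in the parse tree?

[B [Q { }] [B [Q < [B [Q < >] [B [Q < >]]] >] [B [Q { }]]]]

< < > < > >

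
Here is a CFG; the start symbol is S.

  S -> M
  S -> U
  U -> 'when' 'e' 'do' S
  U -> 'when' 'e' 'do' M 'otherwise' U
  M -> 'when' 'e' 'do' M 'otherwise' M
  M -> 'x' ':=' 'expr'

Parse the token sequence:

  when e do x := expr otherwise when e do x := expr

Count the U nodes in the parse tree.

[S [U when e do [M x := expr] otherwise [U when e do [S [M x := expr]]]]]

2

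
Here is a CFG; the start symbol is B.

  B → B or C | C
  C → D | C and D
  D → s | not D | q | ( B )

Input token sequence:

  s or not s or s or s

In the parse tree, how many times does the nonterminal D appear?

[B [B [B [B [C [D s]]] or [C [D not [D s]]]] or [C [D s]]] or [C [D s]]]

5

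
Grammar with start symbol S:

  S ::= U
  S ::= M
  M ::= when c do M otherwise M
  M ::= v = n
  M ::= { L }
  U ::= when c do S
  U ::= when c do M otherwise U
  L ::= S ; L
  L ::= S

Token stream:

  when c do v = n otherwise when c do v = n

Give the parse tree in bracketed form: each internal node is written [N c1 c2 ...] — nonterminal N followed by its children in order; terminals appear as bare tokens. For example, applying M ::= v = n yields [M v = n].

S
U
when c do M otherwise U
when c do v = n otherwise U
when c do v = n otherwise when c do S
when c do v = n otherwise when c do M
when c do v = n otherwise when c do v = n

[S [U when c do [M v = n] otherwise [U when c do [S [M v = n]]]]]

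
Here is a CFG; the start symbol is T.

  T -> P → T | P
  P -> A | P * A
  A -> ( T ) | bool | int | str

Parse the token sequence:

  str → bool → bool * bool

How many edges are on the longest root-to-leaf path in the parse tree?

[T [P [A str]] → [T [P [A bool]] → [T [P [P [A bool]] * [A bool]]]]]

6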